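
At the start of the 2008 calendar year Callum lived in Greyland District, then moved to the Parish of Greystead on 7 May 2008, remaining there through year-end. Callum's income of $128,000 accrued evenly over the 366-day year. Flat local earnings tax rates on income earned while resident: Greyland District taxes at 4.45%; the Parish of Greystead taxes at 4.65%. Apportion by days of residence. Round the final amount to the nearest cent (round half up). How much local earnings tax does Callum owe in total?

Greyland District, 1 January – 6 May 2008: 127 days → $128,000 × 4.45% × 127/366 = $1,976.4809
The Parish of Greystead, 7 May – 31 December 2008: 239 days → $128,000 × 4.65% × 239/366 = $3,886.6885
Total = $5,863.1694

$5,863.17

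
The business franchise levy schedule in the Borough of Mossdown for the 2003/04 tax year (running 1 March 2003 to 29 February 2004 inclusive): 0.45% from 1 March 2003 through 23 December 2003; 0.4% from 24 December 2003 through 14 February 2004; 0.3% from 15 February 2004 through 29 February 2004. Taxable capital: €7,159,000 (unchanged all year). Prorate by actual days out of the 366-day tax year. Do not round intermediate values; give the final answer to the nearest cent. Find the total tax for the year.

€31,257.05

1 March – 23 December 2003: 298 days at 0.45% → €7,159,000 × 0.45% × 298/366 = €26,230.1066
24 December 2003 – 14 February 2004: 53 days at 0.4% → €7,159,000 × 0.4% × 53/366 = €4,146.7432
15 February – 29 February 2004: 15 days at 0.3% → €7,159,000 × 0.3% × 15/366 = €880.2049
Total = €31,257.0546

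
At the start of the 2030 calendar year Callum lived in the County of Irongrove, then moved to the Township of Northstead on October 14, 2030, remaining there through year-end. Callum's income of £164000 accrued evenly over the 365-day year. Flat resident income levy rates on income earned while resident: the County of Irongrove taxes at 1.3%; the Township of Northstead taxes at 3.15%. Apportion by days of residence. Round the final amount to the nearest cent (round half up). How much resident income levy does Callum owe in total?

The County of Irongrove, January 1 – October 13, 2030: 286 days → £164000 × 1.3% × 286/365 = £1670.5534
The Township of Northstead, October 14 – December 31, 2030: 79 days → £164000 × 3.15% × 79/365 = £1118.1205
Total = £2788.6740

£2788.67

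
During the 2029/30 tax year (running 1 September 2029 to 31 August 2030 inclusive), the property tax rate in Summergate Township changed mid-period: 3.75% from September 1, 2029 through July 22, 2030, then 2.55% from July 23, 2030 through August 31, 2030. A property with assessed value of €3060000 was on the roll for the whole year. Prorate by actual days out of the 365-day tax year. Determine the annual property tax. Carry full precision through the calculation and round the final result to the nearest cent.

€110725.89

September 1, 2029 – July 22, 2030: 325 days at 3.75% → €3060000 × 3.75% × 325/365 = €102174.6575
July 23 – August 31, 2030: 40 days at 2.55% → €3060000 × 2.55% × 40/365 = €8551.2329
Total = €110725.8904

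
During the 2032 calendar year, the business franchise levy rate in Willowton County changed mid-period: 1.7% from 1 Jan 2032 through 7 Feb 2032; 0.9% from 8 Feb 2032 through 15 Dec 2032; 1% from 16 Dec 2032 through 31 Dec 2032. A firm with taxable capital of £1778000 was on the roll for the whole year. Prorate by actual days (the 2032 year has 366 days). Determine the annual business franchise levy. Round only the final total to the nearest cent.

1 Jan – 7 Feb 2032: 38 days at 1.7% → £1778000 × 1.7% × 38/366 = £3138.2186
8 Feb – 15 Dec 2032: 312 days at 0.9% → £1778000 × 0.9% × 312/366 = £13641.0492
16 Dec – 31 Dec 2032: 16 days at 1% → £1778000 × 1% × 16/366 = £777.2678
Total = £17556.5355

£17556.54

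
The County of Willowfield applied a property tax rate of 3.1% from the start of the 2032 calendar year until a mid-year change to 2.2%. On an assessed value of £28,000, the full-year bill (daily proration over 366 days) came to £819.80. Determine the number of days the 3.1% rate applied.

Let d = days at the first rate; then 366 − d days at the second rate.
£28,000 × [3.1%·d + 2.2%·(366−d)] / 366 = £819.80
Solving gives d = 296, so the new rate took effect on October 23, 2032.

296 days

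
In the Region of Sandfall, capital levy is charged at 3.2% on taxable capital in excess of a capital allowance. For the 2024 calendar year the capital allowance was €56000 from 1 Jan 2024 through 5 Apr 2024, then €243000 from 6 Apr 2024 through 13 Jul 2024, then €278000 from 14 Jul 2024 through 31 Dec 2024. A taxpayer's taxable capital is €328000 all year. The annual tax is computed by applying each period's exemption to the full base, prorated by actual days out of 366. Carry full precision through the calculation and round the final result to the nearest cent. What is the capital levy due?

€3766.30

1 Jan – 5 Apr 2024: 96 days, exemption €56000 → (€328000 − €56000) × 3.2% × 96/366 = €2283.0164
6 Apr – 13 Jul 2024: 99 days, exemption €243000 → (€328000 − €243000) × 3.2% × 99/366 = €735.7377
14 Jul – 31 Dec 2024: 171 days, exemption €278000 → (€328000 − €278000) × 3.2% × 171/366 = €747.5410
Total = €3766.2951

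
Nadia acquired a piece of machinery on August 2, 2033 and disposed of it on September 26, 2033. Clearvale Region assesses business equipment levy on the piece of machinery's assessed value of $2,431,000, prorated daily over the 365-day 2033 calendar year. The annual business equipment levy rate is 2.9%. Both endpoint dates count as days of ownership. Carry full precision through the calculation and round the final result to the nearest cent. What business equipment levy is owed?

$10,816.28

Days held (August 2 – September 26, 2033): 56 out of 365
Tax = $2,431,000 × 2.9% × 56/365 = $10,816.2849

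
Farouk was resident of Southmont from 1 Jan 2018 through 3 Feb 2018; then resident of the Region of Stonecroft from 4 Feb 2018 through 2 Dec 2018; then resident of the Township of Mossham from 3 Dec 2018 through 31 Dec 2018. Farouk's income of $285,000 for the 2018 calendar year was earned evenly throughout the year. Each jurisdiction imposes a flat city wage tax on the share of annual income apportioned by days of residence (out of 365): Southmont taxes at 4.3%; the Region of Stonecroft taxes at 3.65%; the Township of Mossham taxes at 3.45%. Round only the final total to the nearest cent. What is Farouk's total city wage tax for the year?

$10,529.77

Southmont, 1 Jan – 3 Feb 2018: 34 days → $285,000 × 4.3% × 34/365 = $1,141.5616
The Region of Stonecroft, 4 Feb – 2 Dec 2018: 302 days → $285,000 × 3.65% × 302/365 = $8,607.0000
The Township of Mossham, 3 Dec – 31 Dec 2018: 29 days → $285,000 × 3.45% × 29/365 = $781.2123
Total = $10,529.7740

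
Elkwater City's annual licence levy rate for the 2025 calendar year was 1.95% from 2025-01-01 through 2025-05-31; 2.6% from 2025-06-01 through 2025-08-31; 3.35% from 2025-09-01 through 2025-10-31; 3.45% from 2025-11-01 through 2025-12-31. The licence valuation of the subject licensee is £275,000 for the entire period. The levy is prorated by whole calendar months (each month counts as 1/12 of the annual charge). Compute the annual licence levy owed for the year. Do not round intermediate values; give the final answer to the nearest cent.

£7,138.54

2025-01-01 to 2025-05-31: 5 months at 1.95% → £275,000 × 1.95% × 5/12 = £2,234.3750
2025-06-01 to 2025-08-31: 3 months at 2.6% → £275,000 × 2.6% × 3/12 = £1,787.5000
2025-09-01 to 2025-10-31: 2 months at 3.35% → £275,000 × 3.35% × 2/12 = £1,535.4167
2025-11-01 to 2025-12-31: 2 months at 3.45% → £275,000 × 3.45% × 2/12 = £1,581.2500
Total = £7,138.5417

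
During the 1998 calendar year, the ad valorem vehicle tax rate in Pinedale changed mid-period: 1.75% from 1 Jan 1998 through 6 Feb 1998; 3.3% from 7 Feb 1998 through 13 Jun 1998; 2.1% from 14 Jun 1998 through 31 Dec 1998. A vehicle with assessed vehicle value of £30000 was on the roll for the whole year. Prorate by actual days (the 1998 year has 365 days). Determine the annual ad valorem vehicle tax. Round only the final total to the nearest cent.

£744.62

1 Jan – 6 Feb 1998: 37 days at 1.75% → £30000 × 1.75% × 37/365 = £53.2192
7 Feb – 13 Jun 1998: 127 days at 3.3% → £30000 × 3.3% × 127/365 = £344.4658
14 Jun – 31 Dec 1998: 201 days at 2.1% → £30000 × 2.1% × 201/365 = £346.9315
Total = £744.6164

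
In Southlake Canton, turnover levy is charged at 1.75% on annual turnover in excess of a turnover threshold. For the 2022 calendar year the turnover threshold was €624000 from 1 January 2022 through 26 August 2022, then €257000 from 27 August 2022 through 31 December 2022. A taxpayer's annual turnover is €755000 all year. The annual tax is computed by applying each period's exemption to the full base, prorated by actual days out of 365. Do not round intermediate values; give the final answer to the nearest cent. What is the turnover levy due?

€4527.18

1 January – 26 August 2022: 238 days, exemption €624000 → (€755000 − €624000) × 1.75% × 238/365 = €1494.8356
27 August – 31 December 2022: 127 days, exemption €257000 → (€755000 − €257000) × 1.75% × 127/365 = €3032.3425
Total = €4527.1781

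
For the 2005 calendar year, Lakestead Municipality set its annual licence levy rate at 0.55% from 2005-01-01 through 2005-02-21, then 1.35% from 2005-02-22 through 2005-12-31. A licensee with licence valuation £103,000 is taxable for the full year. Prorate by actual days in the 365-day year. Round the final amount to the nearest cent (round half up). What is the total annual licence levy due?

£1,273.11

2005-01-01 to 2005-02-21: 52 days at 0.55% → £103,000 × 0.55% × 52/365 = £80.7068
2005-02-22 to 2005-12-31: 313 days at 1.35% → £103,000 × 1.35% × 313/365 = £1,192.4014
Total = £1,273.1082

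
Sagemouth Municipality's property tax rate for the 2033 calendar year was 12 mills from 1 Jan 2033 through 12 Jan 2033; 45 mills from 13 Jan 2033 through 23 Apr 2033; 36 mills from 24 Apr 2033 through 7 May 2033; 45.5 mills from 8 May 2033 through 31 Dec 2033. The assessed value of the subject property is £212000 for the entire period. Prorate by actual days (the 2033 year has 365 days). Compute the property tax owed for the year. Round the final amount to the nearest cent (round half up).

1 Jan – 12 Jan 2033: 12 days at 12 mills → £212000 × 1.2% × 12/365 = £83.6384
13 Jan – 23 Apr 2033: 101 days at 45 mills → £212000 × 4.5% × 101/365 = £2639.8356
24 Apr – 7 May 2033: 14 days at 36 mills → £212000 × 3.6% × 14/365 = £292.7342
8 May – 31 Dec 2033: 238 days at 45.5 mills → £212000 × 4.55% × 238/365 = £6289.7205
Total = £9305.9288

£9305.93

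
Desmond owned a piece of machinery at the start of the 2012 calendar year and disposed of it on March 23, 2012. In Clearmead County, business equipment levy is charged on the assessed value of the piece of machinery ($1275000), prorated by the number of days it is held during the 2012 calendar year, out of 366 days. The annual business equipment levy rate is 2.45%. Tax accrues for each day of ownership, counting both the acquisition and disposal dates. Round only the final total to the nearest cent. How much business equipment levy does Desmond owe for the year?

Days held (January 1 – March 23, 2012): 83 out of 366
Tax = $1275000 × 2.45% × 83/366 = $7083.9139

$7083.91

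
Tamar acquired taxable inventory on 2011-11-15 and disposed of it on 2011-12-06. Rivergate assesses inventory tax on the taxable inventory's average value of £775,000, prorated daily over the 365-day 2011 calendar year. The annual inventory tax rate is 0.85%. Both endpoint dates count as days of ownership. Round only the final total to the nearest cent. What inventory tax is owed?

Days held (2011-11-15 to 2011-12-06): 22 out of 365
Tax = £775,000 × 0.85% × 22/365 = £397.0548

£397.05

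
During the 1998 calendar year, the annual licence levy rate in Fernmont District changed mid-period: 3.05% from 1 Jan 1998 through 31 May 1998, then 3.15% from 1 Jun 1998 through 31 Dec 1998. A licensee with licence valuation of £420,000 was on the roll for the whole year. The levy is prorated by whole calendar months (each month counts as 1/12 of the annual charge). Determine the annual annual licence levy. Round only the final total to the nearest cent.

1 Jan – 31 May 1998: 5 months at 3.05% → £420,000 × 3.05% × 5/12 = £5,337.5000
1 Jun – 31 Dec 1998: 7 months at 3.15% → £420,000 × 3.15% × 7/12 = £7,717.5000
Total = £13,055.0000

£13,055.00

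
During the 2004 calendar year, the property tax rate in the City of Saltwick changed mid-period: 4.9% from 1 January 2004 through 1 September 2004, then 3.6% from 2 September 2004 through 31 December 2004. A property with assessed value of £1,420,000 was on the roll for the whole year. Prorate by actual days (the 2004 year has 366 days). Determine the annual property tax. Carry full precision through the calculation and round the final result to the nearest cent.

£63,477.10

1 January – 1 September 2004: 245 days at 4.9% → £1,420,000 × 4.9% × 245/366 = £46,576.7760
2 September – 31 December 2004: 121 days at 3.6% → £1,420,000 × 3.6% × 121/366 = £16,900.3279
Total = £63,477.1038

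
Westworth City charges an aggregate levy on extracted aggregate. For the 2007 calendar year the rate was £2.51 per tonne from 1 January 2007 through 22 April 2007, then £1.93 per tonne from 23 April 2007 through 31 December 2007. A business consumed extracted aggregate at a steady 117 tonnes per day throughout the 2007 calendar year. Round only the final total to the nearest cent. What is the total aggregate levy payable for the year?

1 January – 22 April 2007: 112 days × 117 tonnes/day = 13,104 tonnes at £2.51/tonne → £32,891.04
23 April – 31 December 2007: 253 days × 117 tonnes/day = 29,601 tonnes at £1.93/tonne → £57,129.93

£90,020.97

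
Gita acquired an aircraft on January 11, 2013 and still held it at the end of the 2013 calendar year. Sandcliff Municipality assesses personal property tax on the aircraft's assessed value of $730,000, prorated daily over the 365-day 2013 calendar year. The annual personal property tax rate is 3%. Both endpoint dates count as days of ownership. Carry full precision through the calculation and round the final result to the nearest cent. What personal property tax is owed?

Days held (January 11 – December 31, 2013): 355 out of 365
Tax = $730,000 × 3% × 355/365 = $21,300.0000

$21,300.00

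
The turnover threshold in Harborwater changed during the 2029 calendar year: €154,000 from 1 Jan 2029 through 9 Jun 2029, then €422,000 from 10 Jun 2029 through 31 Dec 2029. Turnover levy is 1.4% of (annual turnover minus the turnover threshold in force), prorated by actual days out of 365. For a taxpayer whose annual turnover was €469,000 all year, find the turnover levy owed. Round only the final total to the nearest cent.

€2,302.71

1 Jan – 9 Jun 2029: 160 days, exemption €154,000 → (€469,000 − €154,000) × 1.4% × 160/365 = €1,933.1507
10 Jun – 31 Dec 2029: 205 days, exemption €422,000 → (€469,000 − €422,000) × 1.4% × 205/365 = €369.5616
Total = €2,302.7123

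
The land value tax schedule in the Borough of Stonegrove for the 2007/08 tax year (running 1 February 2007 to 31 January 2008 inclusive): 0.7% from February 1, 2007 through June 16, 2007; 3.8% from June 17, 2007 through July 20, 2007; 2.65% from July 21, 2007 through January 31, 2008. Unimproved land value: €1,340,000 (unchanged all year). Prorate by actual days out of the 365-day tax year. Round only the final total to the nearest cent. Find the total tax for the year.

€27,209.34

February 1 – June 16, 2007: 136 days at 0.7% → €1,340,000 × 0.7% × 136/365 = €3,495.0137
June 17 – July 20, 2007: 34 days at 3.8% → €1,340,000 × 3.8% × 34/365 = €4,743.2329
July 21, 2007 – January 31, 2008: 195 days at 2.65% → €1,340,000 × 2.65% × 195/365 = €18,971.0959
Total = €27,209.3425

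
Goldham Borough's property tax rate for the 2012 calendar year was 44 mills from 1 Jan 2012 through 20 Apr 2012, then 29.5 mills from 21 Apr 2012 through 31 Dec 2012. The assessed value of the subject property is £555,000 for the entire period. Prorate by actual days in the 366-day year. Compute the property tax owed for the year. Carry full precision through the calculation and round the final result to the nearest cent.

1 Jan – 20 Apr 2012: 111 days at 44 mills → £555,000 × 4.4% × 111/366 = £7,406.0656
21 Apr – 31 Dec 2012: 255 days at 29.5 mills → £555,000 × 2.95% × 255/366 = £11,407.0697
Total = £18,813.1352

£18,813.14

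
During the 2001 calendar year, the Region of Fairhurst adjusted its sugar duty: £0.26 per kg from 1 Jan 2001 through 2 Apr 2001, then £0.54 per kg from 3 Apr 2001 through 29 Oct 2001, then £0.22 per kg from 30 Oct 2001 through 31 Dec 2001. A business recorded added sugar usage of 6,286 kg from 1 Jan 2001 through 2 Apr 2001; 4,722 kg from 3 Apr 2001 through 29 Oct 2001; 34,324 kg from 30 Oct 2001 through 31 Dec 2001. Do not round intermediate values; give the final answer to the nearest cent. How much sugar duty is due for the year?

1 Jan – 2 Apr 2001: 6,286 kg at £0.26/kg → £1,634.36
3 Apr – 29 Oct 2001: 4,722 kg at £0.54/kg → £2,549.88
30 Oct – 31 Dec 2001: 34,324 kg at £0.22/kg → £7,551.28

£11,735.52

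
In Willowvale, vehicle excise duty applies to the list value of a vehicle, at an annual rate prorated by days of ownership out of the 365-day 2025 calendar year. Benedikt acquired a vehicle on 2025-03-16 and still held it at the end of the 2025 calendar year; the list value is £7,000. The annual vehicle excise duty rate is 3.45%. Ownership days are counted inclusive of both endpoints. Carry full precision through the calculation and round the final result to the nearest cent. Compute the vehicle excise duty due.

Days held (2025-03-16 to 2025-12-31): 291 out of 365
Tax = £7,000 × 3.45% × 291/365 = £192.5384

£192.54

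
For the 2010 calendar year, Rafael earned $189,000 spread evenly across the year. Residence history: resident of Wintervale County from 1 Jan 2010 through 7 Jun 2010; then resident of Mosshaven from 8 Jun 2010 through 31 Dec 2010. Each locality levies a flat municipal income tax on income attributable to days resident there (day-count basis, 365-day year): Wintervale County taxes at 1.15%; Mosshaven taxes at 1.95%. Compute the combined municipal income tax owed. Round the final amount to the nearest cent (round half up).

Wintervale County, 1 Jan – 7 Jun 2010: 158 days → $189,000 × 1.15% × 158/365 = $940.8575
Mosshaven, 8 Jun – 31 Dec 2010: 207 days → $189,000 × 1.95% × 207/365 = $2,090.1329
Total = $3,030.9904

$3,030.99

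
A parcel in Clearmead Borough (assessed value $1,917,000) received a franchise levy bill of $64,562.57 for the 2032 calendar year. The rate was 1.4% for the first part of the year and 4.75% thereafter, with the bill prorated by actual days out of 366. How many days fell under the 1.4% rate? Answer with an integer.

Let d = days at the first rate; then 366 − d days at the second rate.
$1,917,000 × [1.4%·d + 4.75%·(366−d)] / 366 = $64,562.57
Solving gives d = 151, so the new rate took effect on 31 May 2032.

151 days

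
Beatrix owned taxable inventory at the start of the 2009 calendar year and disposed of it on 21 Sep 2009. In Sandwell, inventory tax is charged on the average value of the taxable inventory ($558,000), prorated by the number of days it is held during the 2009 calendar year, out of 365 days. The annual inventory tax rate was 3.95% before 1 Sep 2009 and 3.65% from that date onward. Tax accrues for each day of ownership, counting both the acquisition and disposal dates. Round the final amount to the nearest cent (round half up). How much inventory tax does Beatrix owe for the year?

1 Jan – 31 Aug 2009: 243 days at 3.95% → $558,000 × 3.95% × 243/365 = $14,673.8712
1 Sep – 21 Sep 2009: 21 days at 3.65% → $558,000 × 3.65% × 21/365 = $1,171.8000
Total = $15,845.6712

$15,845.67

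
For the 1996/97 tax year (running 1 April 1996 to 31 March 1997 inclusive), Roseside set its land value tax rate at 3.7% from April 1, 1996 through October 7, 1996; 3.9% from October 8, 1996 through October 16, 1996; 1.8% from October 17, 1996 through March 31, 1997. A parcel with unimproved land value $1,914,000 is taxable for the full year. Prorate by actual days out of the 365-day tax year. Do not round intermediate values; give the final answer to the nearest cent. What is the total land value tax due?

April 1 – October 7, 1996: 190 days at 3.7% → $1,914,000 × 3.7% × 190/365 = $36,864.1644
October 8 – October 16, 1996: 9 days at 3.9% → $1,914,000 × 3.9% × 9/365 = $1,840.5863
October 17, 1996 – March 31, 1997: 166 days at 1.8% → $1,914,000 × 1.8% × 166/365 = $15,668.5808
Total = $54,373.3315

$54,373.33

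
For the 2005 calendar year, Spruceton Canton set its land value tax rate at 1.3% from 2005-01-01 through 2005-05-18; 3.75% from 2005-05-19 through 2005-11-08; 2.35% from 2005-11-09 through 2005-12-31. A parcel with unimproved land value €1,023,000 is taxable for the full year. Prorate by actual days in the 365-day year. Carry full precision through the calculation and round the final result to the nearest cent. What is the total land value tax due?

€26,806.80

2005-01-01 to 2005-05-18: 138 days at 1.3% → €1,023,000 × 1.3% × 138/365 = €5,028.1151
2005-05-19 to 2005-11-08: 174 days at 3.75% → €1,023,000 × 3.75% × 174/365 = €18,287.8767
2005-11-09 to 2005-12-31: 53 days at 2.35% → €1,023,000 × 2.35% × 53/365 = €3,490.8123
Total = €26,806.8041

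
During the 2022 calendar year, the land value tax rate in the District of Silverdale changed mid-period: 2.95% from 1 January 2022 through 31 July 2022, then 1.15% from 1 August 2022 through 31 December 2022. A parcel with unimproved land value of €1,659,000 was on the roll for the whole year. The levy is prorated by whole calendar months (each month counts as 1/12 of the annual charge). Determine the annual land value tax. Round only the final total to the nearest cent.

€36,498.00

1 January – 31 July 2022: 7 months at 2.95% → €1,659,000 × 2.95% × 7/12 = €28,548.6250
1 August – 31 December 2022: 5 months at 1.15% → €1,659,000 × 1.15% × 5/12 = €7,949.3750
Total = €36,498.0000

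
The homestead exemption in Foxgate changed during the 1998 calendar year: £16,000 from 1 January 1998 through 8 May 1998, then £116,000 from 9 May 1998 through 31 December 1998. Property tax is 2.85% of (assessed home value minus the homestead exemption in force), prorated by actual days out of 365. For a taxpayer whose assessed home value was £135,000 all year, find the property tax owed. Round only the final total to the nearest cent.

£1,540.95

1 January – 8 May 1998: 128 days, exemption £16,000 → (£135,000 − £16,000) × 2.85% × 128/365 = £1,189.3479
9 May – 31 December 1998: 237 days, exemption £116,000 → (£135,000 − £116,000) × 2.85% × 237/365 = £351.6041
Total = £1,540.9521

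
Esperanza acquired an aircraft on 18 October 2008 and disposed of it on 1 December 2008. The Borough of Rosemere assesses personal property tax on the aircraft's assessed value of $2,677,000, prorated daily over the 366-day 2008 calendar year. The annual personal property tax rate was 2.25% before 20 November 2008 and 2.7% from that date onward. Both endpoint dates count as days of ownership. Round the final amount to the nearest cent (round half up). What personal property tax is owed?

18 October – 19 November 2008: 33 days at 2.25% → $2,677,000 × 2.25% × 33/366 = $5,430.7992
20 November – 1 December 2008: 12 days at 2.7% → $2,677,000 × 2.7% × 12/366 = $2,369.8033
Total = $7,800.6025

$7,800.60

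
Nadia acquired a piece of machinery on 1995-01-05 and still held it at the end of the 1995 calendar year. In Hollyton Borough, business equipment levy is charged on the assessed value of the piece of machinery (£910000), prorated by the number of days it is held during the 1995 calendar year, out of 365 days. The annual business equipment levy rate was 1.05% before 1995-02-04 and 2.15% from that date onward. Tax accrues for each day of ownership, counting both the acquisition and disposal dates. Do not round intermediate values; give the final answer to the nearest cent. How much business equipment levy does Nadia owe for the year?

£18527.85

1995-01-05 to 1995-02-03: 30 days at 1.05% → £910000 × 1.05% × 30/365 = £785.3425
1995-02-04 to 1995-12-31: 331 days at 2.15% → £910000 × 2.15% × 331/365 = £17742.5068
Total = £18527.8493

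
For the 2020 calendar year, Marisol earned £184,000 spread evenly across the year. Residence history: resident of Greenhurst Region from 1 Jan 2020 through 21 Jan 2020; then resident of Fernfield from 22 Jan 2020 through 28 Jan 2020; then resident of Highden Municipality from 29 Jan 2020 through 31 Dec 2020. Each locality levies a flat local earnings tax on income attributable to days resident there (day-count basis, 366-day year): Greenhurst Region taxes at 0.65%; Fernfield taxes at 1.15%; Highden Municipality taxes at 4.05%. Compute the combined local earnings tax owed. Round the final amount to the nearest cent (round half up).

£6,990.99

Greenhurst Region, 1 Jan – 21 Jan 2020: 21 days → £184,000 × 0.65% × 21/366 = £68.6230
Fernfield, 22 Jan – 28 Jan 2020: 7 days → £184,000 × 1.15% × 7/366 = £40.4699
Highden Municipality, 29 Jan – 31 Dec 2020: 338 days → £184,000 × 4.05% × 338/366 = £6,881.9016
Total = £6,990.9945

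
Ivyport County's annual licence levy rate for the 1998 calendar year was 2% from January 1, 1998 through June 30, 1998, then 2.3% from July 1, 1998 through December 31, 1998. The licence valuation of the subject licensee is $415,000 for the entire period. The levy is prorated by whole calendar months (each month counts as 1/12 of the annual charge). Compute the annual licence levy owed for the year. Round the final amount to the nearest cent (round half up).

$8,922.50

January 1 – June 30, 1998: 6 months at 2% → $415,000 × 2% × 6/12 = $4,150.0000
July 1 – December 31, 1998: 6 months at 2.3% → $415,000 × 2.3% × 6/12 = $4,772.5000
Total = $8,922.5000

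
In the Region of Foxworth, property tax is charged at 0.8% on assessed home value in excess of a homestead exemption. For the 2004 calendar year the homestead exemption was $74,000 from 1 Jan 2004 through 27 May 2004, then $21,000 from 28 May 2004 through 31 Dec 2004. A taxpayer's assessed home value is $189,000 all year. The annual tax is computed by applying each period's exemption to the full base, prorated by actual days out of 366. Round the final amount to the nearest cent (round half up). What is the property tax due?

1 Jan – 27 May 2004: 148 days, exemption $74,000 → ($189,000 − $74,000) × 0.8% × 148/366 = $372.0219
28 May – 31 Dec 2004: 218 days, exemption $21,000 → ($189,000 − $21,000) × 0.8% × 218/366 = $800.5246
Total = $1,172.5464

$1,172.55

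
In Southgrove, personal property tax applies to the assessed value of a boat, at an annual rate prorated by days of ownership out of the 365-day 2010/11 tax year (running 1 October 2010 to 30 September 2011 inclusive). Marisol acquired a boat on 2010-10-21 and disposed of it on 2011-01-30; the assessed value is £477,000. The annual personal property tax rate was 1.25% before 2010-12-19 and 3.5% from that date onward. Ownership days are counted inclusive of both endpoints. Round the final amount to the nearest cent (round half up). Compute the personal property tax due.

2010-10-21 to 2010-12-18: 59 days at 1.25% → £477,000 × 1.25% × 59/365 = £963.8014
2010-12-19 to 2011-01-30: 43 days at 3.5% → £477,000 × 3.5% × 43/365 = £1,966.8082
Total = £2,930.6096

£2,930.61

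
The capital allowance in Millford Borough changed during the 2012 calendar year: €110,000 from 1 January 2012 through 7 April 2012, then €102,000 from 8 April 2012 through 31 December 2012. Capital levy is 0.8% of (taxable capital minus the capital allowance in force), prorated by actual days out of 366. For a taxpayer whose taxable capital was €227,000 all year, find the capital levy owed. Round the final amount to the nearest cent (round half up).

€982.86

1 January – 7 April 2012: 98 days, exemption €110,000 → (€227,000 − €110,000) × 0.8% × 98/366 = €250.6230
8 April – 31 December 2012: 268 days, exemption €102,000 → (€227,000 − €102,000) × 0.8% × 268/366 = €732.2404
Total = €982.8634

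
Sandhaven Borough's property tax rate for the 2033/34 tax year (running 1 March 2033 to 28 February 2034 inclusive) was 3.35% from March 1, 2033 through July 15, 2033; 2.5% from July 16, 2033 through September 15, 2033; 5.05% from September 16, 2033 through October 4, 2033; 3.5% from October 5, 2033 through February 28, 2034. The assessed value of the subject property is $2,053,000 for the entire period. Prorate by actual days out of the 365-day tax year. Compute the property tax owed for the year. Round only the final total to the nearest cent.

$68,868.31

March 1 – July 15, 2033: 137 days at 3.35% → $2,053,000 × 3.35% × 137/365 = $25,814.3658
July 16 – September 15, 2033: 62 days at 2.5% → $2,053,000 × 2.5% × 62/365 = $8,718.2192
September 16 – October 4, 2033: 19 days at 5.05% → $2,053,000 × 5.05% × 19/365 = $5,396.8589
October 5, 2033 – February 28, 2034: 147 days at 3.5% → $2,053,000 × 3.5% × 147/365 = $28,938.8630
Total = $68,868.3068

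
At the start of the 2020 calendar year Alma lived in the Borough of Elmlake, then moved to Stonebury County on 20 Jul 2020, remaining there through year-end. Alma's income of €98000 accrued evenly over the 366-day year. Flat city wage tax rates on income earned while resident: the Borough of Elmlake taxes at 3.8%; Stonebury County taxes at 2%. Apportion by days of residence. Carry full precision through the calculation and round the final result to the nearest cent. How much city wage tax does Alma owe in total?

The Borough of Elmlake, 1 Jan – 19 Jul 2020: 201 days → €98000 × 3.8% × 201/366 = €2045.1475
Stonebury County, 20 Jul – 31 Dec 2020: 165 days → €98000 × 2% × 165/366 = €883.6066
Total = €2928.7541

€2928.75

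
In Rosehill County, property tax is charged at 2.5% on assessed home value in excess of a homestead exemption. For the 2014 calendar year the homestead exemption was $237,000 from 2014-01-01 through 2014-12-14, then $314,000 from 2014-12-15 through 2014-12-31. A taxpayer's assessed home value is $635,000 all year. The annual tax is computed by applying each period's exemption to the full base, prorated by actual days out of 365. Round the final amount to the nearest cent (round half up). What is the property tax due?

$9,860.34

2014-01-01 to 2014-12-14: 348 days, exemption $237,000 → ($635,000 − $237,000) × 2.5% × 348/365 = $9,486.5753
2014-12-15 to 2014-12-31: 17 days, exemption $314,000 → ($635,000 − $314,000) × 2.5% × 17/365 = $373.7671
Total = $9,860.3425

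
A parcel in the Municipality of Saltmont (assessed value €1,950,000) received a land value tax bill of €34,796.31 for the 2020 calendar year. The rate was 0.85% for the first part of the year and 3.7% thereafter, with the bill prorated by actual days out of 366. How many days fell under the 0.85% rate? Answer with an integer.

Let d = days at the first rate; then 366 − d days at the second rate.
€1,950,000 × [0.85%·d + 3.7%·(366−d)] / 366 = €34,796.31
Solving gives d = 246, so the new rate took effect on September 3, 2020.

246 days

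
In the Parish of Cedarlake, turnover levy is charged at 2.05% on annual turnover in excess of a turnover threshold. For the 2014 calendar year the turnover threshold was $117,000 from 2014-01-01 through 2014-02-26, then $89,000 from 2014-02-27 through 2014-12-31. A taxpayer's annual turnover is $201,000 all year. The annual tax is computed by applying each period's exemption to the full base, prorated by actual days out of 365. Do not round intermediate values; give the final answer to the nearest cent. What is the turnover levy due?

$2,206.36

2014-01-01 to 2014-02-26: 57 days, exemption $117,000 → ($201,000 − $117,000) × 2.05% × 57/365 = $268.9151
2014-02-27 to 2014-12-31: 308 days, exemption $89,000 → ($201,000 − $89,000) × 2.05% × 308/365 = $1,937.4466
Total = $2,206.3616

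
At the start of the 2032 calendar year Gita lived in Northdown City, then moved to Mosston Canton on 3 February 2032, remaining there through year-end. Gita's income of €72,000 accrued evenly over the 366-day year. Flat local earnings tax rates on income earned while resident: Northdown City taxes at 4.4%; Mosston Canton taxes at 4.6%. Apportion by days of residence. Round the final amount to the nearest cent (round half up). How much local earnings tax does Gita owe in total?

Northdown City, 1 January – 2 February 2032: 33 days → €72,000 × 4.4% × 33/366 = €285.6393
Mosston Canton, 3 February – 31 December 2032: 333 days → €72,000 × 4.6% × 333/366 = €3,013.3770
Total = €3,299.0164

€3,299.02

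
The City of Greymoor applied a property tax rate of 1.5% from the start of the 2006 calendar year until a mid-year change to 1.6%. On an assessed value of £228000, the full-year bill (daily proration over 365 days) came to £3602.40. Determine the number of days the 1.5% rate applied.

73 days

Let d = days at the first rate; then 365 − d days at the second rate.
£228000 × [1.5%·d + 1.6%·(365−d)] / 365 = £3602.40
Solving gives d = 73, so the new rate took effect on 15 Mar 2006.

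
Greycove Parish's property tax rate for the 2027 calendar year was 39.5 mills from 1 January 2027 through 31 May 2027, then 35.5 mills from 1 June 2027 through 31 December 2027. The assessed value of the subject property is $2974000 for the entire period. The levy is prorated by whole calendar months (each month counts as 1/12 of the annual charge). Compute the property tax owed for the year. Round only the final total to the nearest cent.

$110533.67

1 January – 31 May 2027: 5 months at 39.5 mills → $2974000 × 3.95% × 5/12 = $48947.0833
1 June – 31 December 2027: 7 months at 35.5 mills → $2974000 × 3.55% × 7/12 = $61586.5833
Total = $110533.6667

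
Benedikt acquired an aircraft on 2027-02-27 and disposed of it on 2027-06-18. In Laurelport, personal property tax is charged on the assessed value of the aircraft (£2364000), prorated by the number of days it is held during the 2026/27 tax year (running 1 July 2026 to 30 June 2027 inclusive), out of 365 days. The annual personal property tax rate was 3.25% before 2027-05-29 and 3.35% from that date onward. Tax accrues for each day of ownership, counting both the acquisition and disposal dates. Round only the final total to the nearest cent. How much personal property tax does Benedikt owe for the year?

£23711.24

2027-02-27 to 2027-05-28: 91 days at 3.25% → £2364000 × 3.25% × 91/365 = £19154.8767
2027-05-29 to 2027-06-18: 21 days at 3.35% → £2364000 × 3.35% × 21/365 = £4556.3671
Total = £23711.2438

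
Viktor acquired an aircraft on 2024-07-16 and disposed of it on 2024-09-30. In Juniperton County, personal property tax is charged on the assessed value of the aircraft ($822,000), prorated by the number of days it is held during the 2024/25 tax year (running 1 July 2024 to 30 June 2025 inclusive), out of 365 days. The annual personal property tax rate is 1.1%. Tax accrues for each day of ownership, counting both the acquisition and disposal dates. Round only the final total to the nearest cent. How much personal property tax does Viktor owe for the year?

Days held (2024-07-16 to 2024-09-30): 77 out of 365
Tax = $822,000 × 1.1% × 77/365 = $1,907.4904

$1,907.49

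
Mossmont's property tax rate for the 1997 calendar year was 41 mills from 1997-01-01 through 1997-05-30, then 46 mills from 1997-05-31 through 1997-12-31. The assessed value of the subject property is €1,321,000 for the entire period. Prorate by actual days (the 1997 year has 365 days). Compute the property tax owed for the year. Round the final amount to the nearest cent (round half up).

€58,051.62

1997-01-01 to 1997-05-30: 150 days at 41 mills → €1,321,000 × 4.1% × 150/365 = €22,257.9452
1997-05-31 to 1997-12-31: 215 days at 46 mills → €1,321,000 × 4.6% × 215/365 = €35,793.6712
Total = €58,051.6164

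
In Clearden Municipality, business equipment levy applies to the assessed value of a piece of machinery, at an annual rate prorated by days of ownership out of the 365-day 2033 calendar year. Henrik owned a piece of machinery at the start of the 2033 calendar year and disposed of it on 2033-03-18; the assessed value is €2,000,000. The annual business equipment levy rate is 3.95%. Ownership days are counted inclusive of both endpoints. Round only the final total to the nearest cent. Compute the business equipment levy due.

Days held (2033-01-01 to 2033-03-18): 77 out of 365
Tax = €2,000,000 × 3.95% × 77/365 = €16,665.7534

€16,665.75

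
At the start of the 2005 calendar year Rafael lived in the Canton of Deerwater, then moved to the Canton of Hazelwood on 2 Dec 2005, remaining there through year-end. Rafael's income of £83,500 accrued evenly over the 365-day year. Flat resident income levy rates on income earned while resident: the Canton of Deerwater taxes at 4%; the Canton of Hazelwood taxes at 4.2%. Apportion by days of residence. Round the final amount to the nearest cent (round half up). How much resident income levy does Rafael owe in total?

£3,353.73

The Canton of Deerwater, 1 Jan – 1 Dec 2005: 335 days → £83,500 × 4% × 335/365 = £3,065.4795
The Canton of Hazelwood, 2 Dec – 31 Dec 2005: 30 days → £83,500 × 4.2% × 30/365 = £288.2466
Total = £3,353.7260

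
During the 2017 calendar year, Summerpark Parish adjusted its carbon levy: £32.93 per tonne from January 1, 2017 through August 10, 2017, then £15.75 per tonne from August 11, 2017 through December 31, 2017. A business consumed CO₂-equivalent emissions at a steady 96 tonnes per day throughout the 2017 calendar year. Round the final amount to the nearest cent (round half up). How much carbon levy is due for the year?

£918,020.16

January 1 – August 10, 2017: 222 days × 96 tonnes/day = 21,312 tonnes at £32.93/tonne → £701,804.16
August 11 – December 31, 2017: 143 days × 96 tonnes/day = 13,728 tonnes at £15.75/tonne → £216,216.00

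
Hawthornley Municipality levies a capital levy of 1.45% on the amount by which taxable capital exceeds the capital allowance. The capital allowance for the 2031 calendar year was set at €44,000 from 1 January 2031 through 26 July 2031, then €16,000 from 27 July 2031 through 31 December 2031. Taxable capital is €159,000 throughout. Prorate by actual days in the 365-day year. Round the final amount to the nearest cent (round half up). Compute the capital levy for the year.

€1,843.25

1 January – 26 July 2031: 207 days, exemption €44,000 → (€159,000 − €44,000) × 1.45% × 207/365 = €945.6781
27 July – 31 December 2031: 158 days, exemption €16,000 → (€159,000 − €16,000) × 1.45% × 158/365 = €897.5699
Total = €1,843.2479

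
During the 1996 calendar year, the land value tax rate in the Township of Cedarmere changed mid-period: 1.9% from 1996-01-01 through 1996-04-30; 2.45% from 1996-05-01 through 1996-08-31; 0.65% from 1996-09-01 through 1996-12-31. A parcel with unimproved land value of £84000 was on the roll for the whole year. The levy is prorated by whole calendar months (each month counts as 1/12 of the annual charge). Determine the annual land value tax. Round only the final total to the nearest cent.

£1400.00

1996-01-01 to 1996-04-30: 4 months at 1.9% → £84000 × 1.9% × 4/12 = £532.0000
1996-05-01 to 1996-08-31: 4 months at 2.45% → £84000 × 2.45% × 4/12 = £686.0000
1996-09-01 to 1996-12-31: 4 months at 0.65% → £84000 × 0.65% × 4/12 = £182.0000
Total = £1400.0000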